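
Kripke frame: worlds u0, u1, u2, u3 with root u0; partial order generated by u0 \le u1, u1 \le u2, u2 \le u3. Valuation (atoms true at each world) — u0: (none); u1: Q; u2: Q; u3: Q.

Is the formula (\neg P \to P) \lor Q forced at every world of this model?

No

Not every world: u0 \nVdash (\neg P \to P) \lor Q.
u0 \nVdash (\neg P \to P) \lor Q: neither disjunct is forced at u0.
u0 \nVdash \neg P \to P: already at u0 itself, u0 \Vdash \neg P but u0 \nVdash P.
u0 lacks atom P, so u0 \nVdash P.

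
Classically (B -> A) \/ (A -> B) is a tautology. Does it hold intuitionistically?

This is the Gödel–Dummett linearity axiom, which is not intuitionistically valid.
A Kripke countermodel: worlds u, v, w; order generated by u <= v, u <= w; atoms true at each world — u:{}; v:{B}; w:{A}.
u ||-/- (B -> A) \/ (A -> B): neither disjunct is forced at u.
u ||-/- B -> A: at the accessible world v, v ||- B but v ||-/- A.
v lacks atom A, so v ||-/- A.
So the root u does not force the formula.

No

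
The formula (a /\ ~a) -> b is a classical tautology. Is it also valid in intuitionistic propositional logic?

Yes

This is an instance of ex falso quodlibet, which is intuitionistically derivable.
No world can force both a and ~a, so the antecedent a /\ ~a is never forced and the implication holds vacuously at every world.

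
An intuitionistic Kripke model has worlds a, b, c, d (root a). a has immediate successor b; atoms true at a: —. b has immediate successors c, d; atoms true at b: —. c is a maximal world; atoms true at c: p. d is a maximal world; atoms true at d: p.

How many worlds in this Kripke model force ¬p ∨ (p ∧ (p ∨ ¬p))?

2

a: does not force it — a ⊮ ¬p ∨ (p ∧ (p ∨ ¬p)): neither disjunct is forced at a.
b: does not force it — b ⊮ ¬p ∨ (p ∧ (p ∨ ¬p)): neither disjunct is forced at b.
c: forces it.
d: forces it.
Worlds forcing the formula: {c, d}.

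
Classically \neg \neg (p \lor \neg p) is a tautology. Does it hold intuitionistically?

This is the double negation of excluded middle, which is intuitionistically derivable.
Assuming \neg (p \lor \neg p): from p we'd get p \lor \neg p, so \neg p; but then p \lor \neg p again — contradiction. Hence \neg \neg (p \lor \neg p).

Yes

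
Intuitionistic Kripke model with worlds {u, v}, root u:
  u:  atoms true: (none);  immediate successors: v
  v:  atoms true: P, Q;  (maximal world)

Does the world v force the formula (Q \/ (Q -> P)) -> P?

Yes

v ||- (Q \/ (Q -> P)) -> P: every world accessible from v that forces Q \/ (Q -> P) (namely v) also forces P.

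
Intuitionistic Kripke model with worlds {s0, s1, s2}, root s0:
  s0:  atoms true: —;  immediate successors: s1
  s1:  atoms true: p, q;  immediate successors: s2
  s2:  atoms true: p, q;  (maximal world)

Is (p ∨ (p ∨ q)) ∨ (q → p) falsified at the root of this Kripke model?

s0 ⊩ (p ∨ (p ∨ q)) ∨ (q → p) via the disjunct q → p.
So the root s0 forces (p ∨ (p ∨ q)) ∨ (q → p); the model is not a countermodel.

No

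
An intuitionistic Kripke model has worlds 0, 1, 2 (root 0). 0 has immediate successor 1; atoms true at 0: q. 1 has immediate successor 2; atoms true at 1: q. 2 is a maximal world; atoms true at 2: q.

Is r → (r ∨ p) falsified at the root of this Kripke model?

0 ⊩ r → (r ∨ p) vacuously: no world accessible from 0 forces the antecedent r.
So the root 0 forces r → (r ∨ p); the model is not a countermodel.

No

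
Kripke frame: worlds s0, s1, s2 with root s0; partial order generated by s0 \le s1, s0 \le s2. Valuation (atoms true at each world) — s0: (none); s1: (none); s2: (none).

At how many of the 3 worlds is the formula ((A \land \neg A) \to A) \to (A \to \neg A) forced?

s0: forces it.
s1: forces it.
s2: forces it.
Worlds forcing the formula: {s0, s1, s2}.

3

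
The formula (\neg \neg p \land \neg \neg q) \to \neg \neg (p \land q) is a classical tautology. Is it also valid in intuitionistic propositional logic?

This is the distribution of double negation over conjunction, which is intuitionistically derivable.
Assume \neg \neg p, \neg \neg q, and \neg (p \land q). From p we'd get \neg q (since p \land q is refuted), contradicting \neg \neg q; so \neg p, contradicting \neg \neg p.

Yes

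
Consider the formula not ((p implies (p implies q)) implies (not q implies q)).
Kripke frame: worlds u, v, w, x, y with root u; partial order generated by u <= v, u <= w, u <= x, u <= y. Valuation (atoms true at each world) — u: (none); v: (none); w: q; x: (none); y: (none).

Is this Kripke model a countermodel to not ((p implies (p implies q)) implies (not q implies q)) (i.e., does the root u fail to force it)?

u does not force not ((p implies (p implies q)) implies (not q implies q)) since w is accessible from u and w forces (p implies (p implies q)) implies (not q implies q).
w forces (p implies (p implies q)) implies (not q implies q): every world accessible from w that forces p implies (p implies q) (namely w) also forces not q implies q.
So the root u does not force not ((p implies (p implies q)) implies (not q implies q)); the model is a countermodel.

Yes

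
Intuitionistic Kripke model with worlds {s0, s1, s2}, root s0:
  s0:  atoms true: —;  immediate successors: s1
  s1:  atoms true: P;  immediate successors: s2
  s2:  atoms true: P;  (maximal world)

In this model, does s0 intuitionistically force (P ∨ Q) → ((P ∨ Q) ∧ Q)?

No

s0 ⊮ (P ∨ Q) → ((P ∨ Q) ∧ Q): at the accessible world s1, s1 ⊩ P ∨ Q but s1 ⊮ (P ∨ Q) ∧ Q.
s1 ⊮ (P ∨ Q) ∧ Q since s1 fails Q.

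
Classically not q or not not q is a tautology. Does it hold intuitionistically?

No

This is the weak law of excluded middle, which is not intuitionistically valid.
A Kripke countermodel: worlds 0, 1, 2; order generated by 0 <= 1, 0 <= 2; atoms true at each world — 0:{}; 1:{q}; 2:{}.
0 does not force not q or not not q: neither disjunct is forced at 0.
0 does not force not q since 1 is accessible from 0 and 1 forces q.
So the root 0 does not force the formula.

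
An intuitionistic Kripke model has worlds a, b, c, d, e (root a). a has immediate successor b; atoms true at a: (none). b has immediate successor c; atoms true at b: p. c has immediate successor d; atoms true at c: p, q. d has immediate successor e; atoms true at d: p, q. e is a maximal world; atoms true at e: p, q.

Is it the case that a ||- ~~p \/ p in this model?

Yes

a ||- ~~p \/ p via the disjunct ~~p.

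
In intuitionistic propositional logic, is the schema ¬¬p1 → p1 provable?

This is double-negation elimination, which is not intuitionistically valid.
A Kripke countermodel: worlds u0, u1; order generated by u0 ≤ u1; atoms true at each world — u0:{}; u1:{p1}.
u0 ⊮ ¬¬p1 → p1: already at u0 itself, u0 ⊩ ¬¬p1 but u0 ⊮ p1.
u0 lacks atom p1, so u0 ⊮ p1.
So the root u0 does not force the formula.

No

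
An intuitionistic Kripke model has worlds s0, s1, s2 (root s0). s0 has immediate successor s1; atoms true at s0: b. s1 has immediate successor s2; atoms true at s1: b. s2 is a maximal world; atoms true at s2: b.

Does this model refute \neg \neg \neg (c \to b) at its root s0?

Yes

s0 \nVdash \neg \neg \neg (c \to b) since s0 is accessible from s0 and s0 \Vdash \neg \neg (c \to b).
s0 \Vdash \neg \neg (c \to b): no world accessible from s0 forces \neg (c \to b).
So the root s0 does not force \neg \neg \neg (c \to b); the model is a countermodel.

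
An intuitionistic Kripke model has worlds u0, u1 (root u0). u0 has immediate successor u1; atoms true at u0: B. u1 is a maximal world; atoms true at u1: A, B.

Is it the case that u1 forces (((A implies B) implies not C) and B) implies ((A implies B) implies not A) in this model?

No

u1 does not force (((A implies B) implies not C) and B) implies ((A implies B) implies not A): already at u1 itself, u1 forces ((A implies B) implies not C) and B but u1 does not force (A implies B) implies not A.
u1 does not force (A implies B) implies not A: already at u1 itself, u1 forces A implies B but u1 does not force not A.
u1 does not force not A since u1 is accessible from u1 and u1 forces A.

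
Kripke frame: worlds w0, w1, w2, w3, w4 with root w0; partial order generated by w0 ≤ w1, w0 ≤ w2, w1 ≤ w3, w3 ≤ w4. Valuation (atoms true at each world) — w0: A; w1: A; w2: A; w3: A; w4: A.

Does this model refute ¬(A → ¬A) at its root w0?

No

w0 ⊩ ¬(A → ¬A): no world accessible from w0 forces A → ¬A.
So the root w0 forces ¬(A → ¬A); the model is not a countermodel.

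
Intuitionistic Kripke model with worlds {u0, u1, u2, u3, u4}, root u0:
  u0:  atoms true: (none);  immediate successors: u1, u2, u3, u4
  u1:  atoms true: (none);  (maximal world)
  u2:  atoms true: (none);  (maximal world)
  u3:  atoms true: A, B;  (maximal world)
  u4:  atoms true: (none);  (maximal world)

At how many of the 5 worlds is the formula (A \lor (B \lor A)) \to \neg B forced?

u0: does not force it — u0 \nVdash (A \lor (B \lor A)) \to \neg B: at the accessible world u3, u3 \Vdash A \lor (B \lor A) but u3 \nVdash \neg B.
u1: forces it.
u2: forces it.
u3: does not force it — u3 \nVdash (A \lor (B \lor A)) \to \neg B: already at u3 itself, u3 \Vdash A \lor (B \lor A) but u3 \nVdash \neg B.
u4: forces it.
Worlds forcing the formula: {u1, u2, u4}.

3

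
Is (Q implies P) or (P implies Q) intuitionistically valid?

No

This is the Gödel–Dummett linearity axiom, which is not intuitionistically valid.
A Kripke countermodel: worlds u, v, w; order generated by u <= v, u <= w; atoms true at each world — u:{}; v:{Q}; w:{P}.
u does not force (Q implies P) or (P implies Q): neither disjunct is forced at u.
u does not force Q implies P: at the accessible world v, v forces Q but v does not force P.
v lacks atom P, so v does not force P.
So the root u does not force the formula.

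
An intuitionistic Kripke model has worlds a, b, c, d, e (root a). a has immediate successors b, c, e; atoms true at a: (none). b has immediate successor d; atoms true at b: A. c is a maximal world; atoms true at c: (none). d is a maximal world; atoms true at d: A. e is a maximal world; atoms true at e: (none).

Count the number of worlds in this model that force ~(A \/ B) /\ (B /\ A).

a: does not force it — a ||-/- ~(A \/ B) /\ (B /\ A) since a fails ~(A \/ B).
b: does not force it — b ||-/- ~(A \/ B) /\ (B /\ A) since b fails ~(A \/ B).
c: does not force it.
d: does not force it.
e: does not force it.
Worlds forcing the formula: { }.

0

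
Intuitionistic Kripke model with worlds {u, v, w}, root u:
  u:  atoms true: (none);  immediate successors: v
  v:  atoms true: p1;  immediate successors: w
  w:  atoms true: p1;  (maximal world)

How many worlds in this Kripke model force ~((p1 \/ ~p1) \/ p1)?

0

u: does not force it — u ||-/- ~((p1 \/ ~p1) \/ p1) since v is accessible from u and v ||- (p1 \/ ~p1) \/ p1.
v: does not force it — v ||-/- ~((p1 \/ ~p1) \/ p1) since v is accessible from v and v ||- (p1 \/ ~p1) \/ p1.
w: does not force it.
Worlds forcing the formula: { }.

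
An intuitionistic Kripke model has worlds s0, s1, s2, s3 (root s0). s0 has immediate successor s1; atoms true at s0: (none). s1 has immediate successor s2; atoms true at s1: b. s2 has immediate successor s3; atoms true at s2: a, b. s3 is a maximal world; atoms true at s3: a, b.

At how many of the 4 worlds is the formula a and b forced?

2

s0: does not force it — s0 does not force a and b since s0 fails a.
s1: does not force it — s1 does not force a and b since s1 fails a.
s2: forces it.
s3: forces it.
Worlds forcing the formula: {s2, s3}.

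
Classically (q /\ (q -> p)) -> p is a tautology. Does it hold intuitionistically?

This is modus ponens in implicational form, which is intuitionistically derivable.
If a world forces q and q -> p, then applying the implication at that world (which is accessible from itself) gives p.

Yes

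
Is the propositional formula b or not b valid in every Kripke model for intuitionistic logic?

This is the law of excluded middle, which is not intuitionistically valid.
A Kripke countermodel: worlds u0, u1; order generated by u0 <= u1; atoms true at each world — u0:{}; u1:{b}.
u0 does not force b or not b: neither disjunct is forced at u0.
u0 lacks atom b, so u0 does not force b.
So the root u0 does not force the formula.

No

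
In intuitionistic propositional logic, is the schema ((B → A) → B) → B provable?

This is Peirce's law, which is not intuitionistically valid.
A Kripke countermodel: worlds w0, w1; order generated by w0 ≤ w1; atoms true at each world — w0:{}; w1:{B}.
w0 ⊮ ((B → A) → B) → B: already at w0 itself, w0 ⊩ (B → A) → B but w0 ⊮ B.
w0 lacks atom B, so w0 ⊮ B.
So the root w0 does not force the formula.

No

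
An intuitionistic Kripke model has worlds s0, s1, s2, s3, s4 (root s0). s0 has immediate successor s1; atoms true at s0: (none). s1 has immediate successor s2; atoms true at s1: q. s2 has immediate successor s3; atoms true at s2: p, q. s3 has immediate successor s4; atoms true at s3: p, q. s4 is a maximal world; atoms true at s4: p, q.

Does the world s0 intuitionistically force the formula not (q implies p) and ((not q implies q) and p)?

s0 does not force not (q implies p) and ((not q implies q) and p) since s0 fails not (q implies p).

No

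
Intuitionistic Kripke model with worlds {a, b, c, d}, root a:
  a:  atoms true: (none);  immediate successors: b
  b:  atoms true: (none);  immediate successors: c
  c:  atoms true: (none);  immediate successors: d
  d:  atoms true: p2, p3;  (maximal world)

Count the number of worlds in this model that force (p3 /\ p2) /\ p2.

1

a: does not force it — a ||-/- (p3 /\ p2) /\ p2 since a fails p3 /\ p2.
b: does not force it — b ||-/- (p3 /\ p2) /\ p2 since b fails p3 /\ p2.
c: does not force it.
d: forces it.
Worlds forcing the formula: {d}.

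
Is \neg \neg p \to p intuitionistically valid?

No

This is double-negation elimination, which is not intuitionistically valid.
A Kripke countermodel: worlds 0, 1; order generated by 0 \le 1; atoms true at each world — 0:{}; 1:{p}.
0 \nVdash \neg \neg p \to p: already at 0 itself, 0 \Vdash \neg \neg p but 0 \nVdash p.
0 lacks atom p, so 0 \nVdash p.
So the root 0 does not force the formula.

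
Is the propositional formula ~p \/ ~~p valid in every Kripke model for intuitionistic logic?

No

This is the weak law of excluded middle, which is not intuitionistically valid.
A Kripke countermodel: worlds a, b, c; order generated by a <= b, a <= c; atoms true at each world — a:{}; b:{p}; c:{}.
a ||-/- ~p \/ ~~p: neither disjunct is forced at a.
a ||-/- ~p since b is accessible from a and b ||- p.
So the root a does not force the formula.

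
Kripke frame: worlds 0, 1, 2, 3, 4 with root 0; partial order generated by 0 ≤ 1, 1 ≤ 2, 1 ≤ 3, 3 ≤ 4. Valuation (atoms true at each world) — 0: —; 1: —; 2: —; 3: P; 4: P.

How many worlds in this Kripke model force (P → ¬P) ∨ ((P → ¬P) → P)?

0: does not force it — 0 ⊮ (P → ¬P) ∨ ((P → ¬P) → P): neither disjunct is forced at 0.
1: does not force it — 1 ⊮ (P → ¬P) ∨ ((P → ¬P) → P): neither disjunct is forced at 1.
2: forces it.
3: forces it.
4: forces it.
Worlds forcing the formula: {2, 3, 4}.

3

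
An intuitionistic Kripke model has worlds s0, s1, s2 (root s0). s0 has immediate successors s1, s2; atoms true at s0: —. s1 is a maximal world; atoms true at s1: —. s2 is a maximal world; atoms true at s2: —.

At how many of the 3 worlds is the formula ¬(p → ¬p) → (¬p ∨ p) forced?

3

s0: forces it.
s1: forces it.
s2: forces it.
Worlds forcing the formula: {s0, s1, s2}.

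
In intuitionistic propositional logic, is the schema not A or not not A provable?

This is the weak law of excluded middle, which is not intuitionistically valid.
A Kripke countermodel: worlds a, b, c; order generated by a <= b, a <= c; atoms true at each world — a:{}; b:{A}; c:{}.
a does not force not A or not not A: neither disjunct is forced at a.
a does not force not A since b is accessible from a and b forces A.
So the root a does not force the formula.

No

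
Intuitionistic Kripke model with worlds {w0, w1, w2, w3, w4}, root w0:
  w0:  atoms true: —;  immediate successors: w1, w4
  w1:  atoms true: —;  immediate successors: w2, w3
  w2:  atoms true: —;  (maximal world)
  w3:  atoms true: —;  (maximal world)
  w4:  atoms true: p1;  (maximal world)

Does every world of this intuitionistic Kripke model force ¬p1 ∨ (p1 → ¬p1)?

Not every world: w0 ⊮ ¬p1 ∨ (p1 → ¬p1).
w0 ⊮ ¬p1 ∨ (p1 → ¬p1): neither disjunct is forced at w0.
w0 ⊮ ¬p1 since w4 is accessible from w0 and w4 ⊩ p1.

No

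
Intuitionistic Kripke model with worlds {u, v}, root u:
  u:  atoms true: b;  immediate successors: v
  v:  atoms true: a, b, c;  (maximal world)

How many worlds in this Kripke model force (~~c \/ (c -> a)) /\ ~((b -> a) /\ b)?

0

u: does not force it — u ||-/- (~~c \/ (c -> a)) /\ ~((b -> a) /\ b) since u fails ~((b -> a) /\ b).
v: does not force it — v ||-/- (~~c \/ (c -> a)) /\ ~((b -> a) /\ b) since v fails ~((b -> a) /\ b).
Worlds forcing the formula: { }.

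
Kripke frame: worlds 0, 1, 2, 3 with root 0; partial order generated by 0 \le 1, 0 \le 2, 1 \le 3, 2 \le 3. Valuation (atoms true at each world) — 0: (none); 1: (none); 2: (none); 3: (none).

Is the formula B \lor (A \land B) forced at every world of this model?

No

Not every world: 0 \nVdash B \lor (A \land B).
0 \nVdash B \lor (A \land B): neither disjunct is forced at 0.
0 lacks atom B, so 0 \nVdash B.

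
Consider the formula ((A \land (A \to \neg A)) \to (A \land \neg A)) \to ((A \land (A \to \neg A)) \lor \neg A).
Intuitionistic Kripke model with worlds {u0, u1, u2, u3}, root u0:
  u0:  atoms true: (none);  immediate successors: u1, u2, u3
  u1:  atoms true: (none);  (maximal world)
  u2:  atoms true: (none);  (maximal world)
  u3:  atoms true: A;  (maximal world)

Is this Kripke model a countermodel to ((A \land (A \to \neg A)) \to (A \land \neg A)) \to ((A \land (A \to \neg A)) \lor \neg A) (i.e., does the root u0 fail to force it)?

Yes

u0 \nVdash ((A \land (A \to \neg A)) \to (A \land \neg A)) \to ((A \land (A \to \neg A)) \lor \neg A): already at u0 itself, u0 \Vdash (A \land (A \to \neg A)) \to (A \land \neg A) but u0 \nVdash (A \land (A \to \neg A)) \lor \neg A.
u0 \nVdash (A \land (A \to \neg A)) \lor \neg A: neither disjunct is forced at u0.
u0 \nVdash A \land (A \to \neg A) since u0 fails A.
So the root u0 does not force ((A \land (A \to \neg A)) \to (A \land \neg A)) \to ((A \land (A \to \neg A)) \lor \neg A); the model is a countermodel.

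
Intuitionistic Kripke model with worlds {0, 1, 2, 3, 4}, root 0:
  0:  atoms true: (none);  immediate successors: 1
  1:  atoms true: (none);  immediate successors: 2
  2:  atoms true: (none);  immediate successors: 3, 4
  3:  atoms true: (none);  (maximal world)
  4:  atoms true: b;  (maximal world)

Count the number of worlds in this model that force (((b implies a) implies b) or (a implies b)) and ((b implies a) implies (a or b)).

0: does not force it — 0 does not force (((b implies a) implies b) or (a implies b)) and ((b implies a) implies (a or b)) since 0 fails (b implies a) implies (a or b).
1: does not force it — 1 does not force (((b implies a) implies b) or (a implies b)) and ((b implies a) implies (a or b)) since 1 fails (b implies a) implies (a or b).
2: does not force it — 2 does not force (((b implies a) implies b) or (a implies b)) and ((b implies a) implies (a or b)) since 2 fails (b implies a) implies (a or b).
3: does not force it.
4: forces it.
Worlds forcing the formula: {4}.

1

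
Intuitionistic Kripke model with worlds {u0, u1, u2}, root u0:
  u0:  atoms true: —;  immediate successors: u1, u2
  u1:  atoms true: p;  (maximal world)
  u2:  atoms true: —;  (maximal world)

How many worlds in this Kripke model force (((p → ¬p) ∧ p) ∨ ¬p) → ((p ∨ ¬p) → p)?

u0: does not force it — u0 ⊮ (((p → ¬p) ∧ p) ∨ ¬p) → ((p ∨ ¬p) → p): at the accessible world u2, u2 ⊩ ((p → ¬p) ∧ p) ∨ ¬p but u2 ⊮ (p ∨ ¬p) → p.
u1: forces it.
u2: does not force it — u2 ⊮ (((p → ¬p) ∧ p) ∨ ¬p) → ((p ∨ ¬p) → p): already at u2 itself, u2 ⊩ ((p → ¬p) ∧ p) ∨ ¬p but u2 ⊮ (p ∨ ¬p) → p.
Worlds forcing the formula: {u1}.

1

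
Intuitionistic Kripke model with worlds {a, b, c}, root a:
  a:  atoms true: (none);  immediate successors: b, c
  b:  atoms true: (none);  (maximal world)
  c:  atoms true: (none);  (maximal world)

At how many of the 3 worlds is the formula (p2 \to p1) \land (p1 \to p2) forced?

a: forces it.
b: forces it.
c: forces it.
Worlds forcing the formula: {a, b, c}.

3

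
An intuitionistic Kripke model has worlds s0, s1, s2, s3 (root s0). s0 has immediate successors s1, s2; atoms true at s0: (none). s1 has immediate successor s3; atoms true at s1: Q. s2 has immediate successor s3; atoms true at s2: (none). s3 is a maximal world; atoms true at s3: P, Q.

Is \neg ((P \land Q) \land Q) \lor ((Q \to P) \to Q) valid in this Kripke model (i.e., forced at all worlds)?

No

Not every world: s0 \nVdash \neg ((P \land Q) \land Q) \lor ((Q \to P) \to Q).
s0 \nVdash \neg ((P \land Q) \land Q) \lor ((Q \to P) \to Q): neither disjunct is forced at s0.
s0 \nVdash \neg ((P \land Q) \land Q) since s3 is accessible from s0 and s3 \Vdash (P \land Q) \land Q.
s3 \Vdash (P \land Q) \land Q since s3 forces both conjuncts.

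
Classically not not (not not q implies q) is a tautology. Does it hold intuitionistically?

Yes

This is the double negation of double-negation elimination, which is intuitionistically derivable.
By Glivenko's theorem the double negation of any classical propositional tautology is intuitionistically provable; not not q implies q is classically a tautology.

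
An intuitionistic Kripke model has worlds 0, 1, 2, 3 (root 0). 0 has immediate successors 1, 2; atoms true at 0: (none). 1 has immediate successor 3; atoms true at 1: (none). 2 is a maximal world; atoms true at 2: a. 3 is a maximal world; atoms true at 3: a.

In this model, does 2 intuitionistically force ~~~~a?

Yes

2 ||- ~~~~a: no world accessible from 2 forces ~~~a.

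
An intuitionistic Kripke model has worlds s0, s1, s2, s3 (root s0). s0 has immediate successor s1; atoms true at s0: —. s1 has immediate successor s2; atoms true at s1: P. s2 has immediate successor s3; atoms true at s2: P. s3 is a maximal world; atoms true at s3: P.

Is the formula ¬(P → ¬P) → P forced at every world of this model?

Not every world: s0 ⊮ ¬(P → ¬P) → P.
s0 ⊮ ¬(P → ¬P) → P: already at s0 itself, s0 ⊩ ¬(P → ¬P) but s0 ⊮ P.
s0 lacks atom P, so s0 ⊮ P.

No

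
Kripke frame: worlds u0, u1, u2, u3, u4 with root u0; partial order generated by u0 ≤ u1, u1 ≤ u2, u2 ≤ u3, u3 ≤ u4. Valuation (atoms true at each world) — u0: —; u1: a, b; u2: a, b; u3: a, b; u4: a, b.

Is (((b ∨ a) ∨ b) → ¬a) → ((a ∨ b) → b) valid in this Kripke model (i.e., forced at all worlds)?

u0 ⊩ (((b ∨ a) ∨ b) → ¬a) → ((a ∨ b) → b) vacuously: no world accessible from u0 forces the antecedent ((b ∨ a) ∨ b) → ¬a.
Since the root u0 forces (((b ∨ a) ∨ b) → ¬a) → ((a ∨ b) → b) and forcing is persistent (monotone upward), every world forces it.

Yes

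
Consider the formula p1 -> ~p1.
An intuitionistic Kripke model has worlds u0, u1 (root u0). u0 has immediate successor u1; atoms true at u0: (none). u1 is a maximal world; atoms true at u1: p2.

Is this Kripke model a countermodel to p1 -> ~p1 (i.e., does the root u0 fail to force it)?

u0 ||- p1 -> ~p1 vacuously: no world accessible from u0 forces the antecedent p1.
So the root u0 forces p1 -> ~p1; the model is not a countermodel.

No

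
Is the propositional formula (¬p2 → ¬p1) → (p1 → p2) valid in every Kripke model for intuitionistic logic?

This is the converse of contraposition, which is not intuitionistically valid.
A Kripke countermodel: worlds u0, u1; order generated by u0 ≤ u1; atoms true at each world — u0:{p1}; u1:{p1,p2}.
u0 ⊮ (¬p2 → ¬p1) → (p1 → p2): already at u0 itself, u0 ⊩ ¬p2 → ¬p1 but u0 ⊮ p1 → p2.
u0 ⊮ p1 → p2: already at u0 itself, u0 ⊩ p1 but u0 ⊮ p2.
u0 lacks atom p2, so u0 ⊮ p2.
So the root u0 does not force the formula.

No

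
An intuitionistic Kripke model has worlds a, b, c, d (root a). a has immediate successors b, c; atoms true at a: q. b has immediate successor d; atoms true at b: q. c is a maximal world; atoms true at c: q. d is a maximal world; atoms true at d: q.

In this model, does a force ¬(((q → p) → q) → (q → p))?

Yes

a ⊩ ¬(((q → p) → q) → (q → p)): no world accessible from a forces ((q → p) → q) → (q → p).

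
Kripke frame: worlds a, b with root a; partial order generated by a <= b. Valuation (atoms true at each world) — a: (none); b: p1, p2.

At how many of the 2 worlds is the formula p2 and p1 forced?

a: does not force it — a does not force p2 and p1 since a fails p2.
b: forces it.
Worlds forcing the formula: {b}.

1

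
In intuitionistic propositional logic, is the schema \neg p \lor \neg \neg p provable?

This is the weak law of excluded middle, which is not intuitionistically valid.
A Kripke countermodel: worlds u0, u1, u2; order generated by u0 \le u1, u0 \le u2; atoms true at each world — u0:{}; u1:{p}; u2:{}.
u0 \nVdash \neg p \lor \neg \neg p: neither disjunct is forced at u0.
u0 \nVdash \neg p since u1 is accessible from u0 and u1 \Vdash p.
So the root u0 does not force the formula.

No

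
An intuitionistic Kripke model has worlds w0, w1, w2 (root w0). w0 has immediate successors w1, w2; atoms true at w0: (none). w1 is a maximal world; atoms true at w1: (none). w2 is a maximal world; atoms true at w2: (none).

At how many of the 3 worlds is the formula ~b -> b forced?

w0: does not force it — w0 ||-/- ~b -> b: already at w0 itself, w0 ||- ~b but w0 ||-/- b.
w1: does not force it.
w2: does not force it.
Worlds forcing the formula: { }.

0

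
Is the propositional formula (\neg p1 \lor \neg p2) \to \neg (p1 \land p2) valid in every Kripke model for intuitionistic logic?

Yes

This is a constructively valid De Morgan direction (disjunction of negations to negated conjunction), which is intuitionistically derivable.
If \neg p1 holds at a world then no accessible world forces p1, hence none forces p1 \land p2; likewise for \neg p2.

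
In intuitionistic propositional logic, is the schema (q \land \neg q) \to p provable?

This is an instance of ex falso quodlibet, which is intuitionistically derivable.
No world can force both q and \neg q, so the antecedent q \land \neg q is never forced and the implication holds vacuously at every world.

Yes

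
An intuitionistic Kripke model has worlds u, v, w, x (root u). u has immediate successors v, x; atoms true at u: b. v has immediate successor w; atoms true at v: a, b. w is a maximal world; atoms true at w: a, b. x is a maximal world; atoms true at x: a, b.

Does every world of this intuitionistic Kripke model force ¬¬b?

u ⊩ ¬¬b: no world accessible from u forces ¬b.
Since the root u forces ¬¬b and forcing is persistent (monotone upward), every world forces it.

Yes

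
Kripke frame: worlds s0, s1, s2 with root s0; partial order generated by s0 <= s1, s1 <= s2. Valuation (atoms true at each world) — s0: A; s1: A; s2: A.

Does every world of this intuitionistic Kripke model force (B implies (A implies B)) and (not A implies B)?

s0 forces (B implies (A implies B)) and (not A implies B) since s0 forces both conjuncts.
Since the root s0 forces (B implies (A implies B)) and (not A implies B) and forcing is persistent (monotone upward), every world forces it.

Yes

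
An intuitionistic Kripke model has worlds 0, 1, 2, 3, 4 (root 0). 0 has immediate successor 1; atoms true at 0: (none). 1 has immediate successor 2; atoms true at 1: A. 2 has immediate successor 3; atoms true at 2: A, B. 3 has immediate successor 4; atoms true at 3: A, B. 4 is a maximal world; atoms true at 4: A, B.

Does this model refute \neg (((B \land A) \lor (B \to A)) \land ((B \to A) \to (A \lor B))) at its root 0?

Yes

0 \nVdash \neg (((B \land A) \lor (B \to A)) \land ((B \to A) \to (A \lor B))) since 1 is accessible from 0 and 1 \Vdash ((B \land A) \lor (B \to A)) \land ((B \to A) \to (A \lor B)).
1 \Vdash ((B \land A) \lor (B \to A)) \land ((B \to A) \to (A \lor B)) since 1 forces both conjuncts.
So the root 0 does not force \neg (((B \land A) \lor (B \to A)) \land ((B \to A) \to (A \lor B))); the model is a countermodel.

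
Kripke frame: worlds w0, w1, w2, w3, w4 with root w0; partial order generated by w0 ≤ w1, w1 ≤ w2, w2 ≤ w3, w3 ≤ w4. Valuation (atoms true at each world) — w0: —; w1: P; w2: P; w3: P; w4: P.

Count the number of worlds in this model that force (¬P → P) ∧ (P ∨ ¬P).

4

w0: does not force it — w0 ⊮ (¬P → P) ∧ (P ∨ ¬P) since w0 fails P ∨ ¬P.
w1: forces it.
w2: forces it.
w3: forces it.
w4: forces it.
Worlds forcing the formula: {w1, w2, w3, w4}.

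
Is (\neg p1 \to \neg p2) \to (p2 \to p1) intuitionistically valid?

This is the converse of contraposition, which is not intuitionistically valid.
A Kripke countermodel: worlds a, b; order generated by a \le b; atoms true at each world — a:{p2}; b:{p1,p2}.
a \nVdash (\neg p1 \to \neg p2) \to (p2 \to p1): already at a itself, a \Vdash \neg p1 \to \neg p2 but a \nVdash p2 \to p1.
a \nVdash p2 \to p1: already at a itself, a \Vdash p2 but a \nVdash p1.
a lacks atom p1, so a \nVdash p1.
So the root a does not force the formula.

No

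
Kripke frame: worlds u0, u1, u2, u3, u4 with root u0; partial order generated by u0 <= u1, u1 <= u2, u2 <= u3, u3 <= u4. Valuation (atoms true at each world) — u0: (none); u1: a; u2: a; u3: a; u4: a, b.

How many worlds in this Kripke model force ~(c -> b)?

u0: does not force it — u0 ||-/- ~(c -> b) since u0 is accessible from u0 and u0 ||- c -> b.
u1: does not force it — u1 ||-/- ~(c -> b) since u1 is accessible from u1 and u1 ||- c -> b.
u2: does not force it.
u3: does not force it.
u4: does not force it.
Worlds forcing the formula: { }.

0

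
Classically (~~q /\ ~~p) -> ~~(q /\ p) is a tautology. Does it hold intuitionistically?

Yes

This is the distribution of double negation over conjunction, which is intuitionistically derivable.
Assume ~~q, ~~p, and ~(q /\ p). From q we'd get ~p (since q /\ p is refuted), contradicting ~~p; so ~q, contradicting ~~q.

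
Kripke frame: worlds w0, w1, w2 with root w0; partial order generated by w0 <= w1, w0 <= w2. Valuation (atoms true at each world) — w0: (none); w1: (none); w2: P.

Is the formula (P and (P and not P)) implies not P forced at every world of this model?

w0 forces (P and (P and not P)) implies not P vacuously: no world accessible from w0 forces the antecedent P and (P and not P).
Since the root w0 forces (P and (P and not P)) implies not P and forcing is persistent (monotone upward), every world forces it.

Yes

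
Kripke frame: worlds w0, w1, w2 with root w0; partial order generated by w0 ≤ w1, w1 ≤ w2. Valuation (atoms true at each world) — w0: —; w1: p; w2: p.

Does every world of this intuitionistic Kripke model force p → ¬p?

Not every world: w0 ⊮ p → ¬p.
w0 ⊮ p → ¬p: at the accessible world w1, w1 ⊩ p but w1 ⊮ ¬p.
w1 ⊮ ¬p since w1 is accessible from w1 and w1 ⊩ p.

No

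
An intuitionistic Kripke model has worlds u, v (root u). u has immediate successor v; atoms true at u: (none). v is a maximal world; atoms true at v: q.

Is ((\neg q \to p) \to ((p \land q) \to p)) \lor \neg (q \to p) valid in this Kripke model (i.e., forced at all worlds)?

Yes

u \Vdash ((\neg q \to p) \to ((p \land q) \to p)) \lor \neg (q \to p) via the disjunct (\neg q \to p) \to ((p \land q) \to p).
Since the root u forces ((\neg q \to p) \to ((p \land q) \to p)) \lor \neg (q \to p) and forcing is persistent (monotone upward), every world forces it.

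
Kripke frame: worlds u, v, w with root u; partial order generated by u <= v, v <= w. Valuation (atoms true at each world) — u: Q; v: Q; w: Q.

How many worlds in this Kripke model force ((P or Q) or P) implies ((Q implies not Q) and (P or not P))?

0

u: does not force it — u does not force ((P or Q) or P) implies ((Q implies not Q) and (P or not P)): already at u itself, u forces (P or Q) or P but u does not force (Q implies not Q) and (P or not P).
v: does not force it.
w: does not force it.
Worlds forcing the formula: { }.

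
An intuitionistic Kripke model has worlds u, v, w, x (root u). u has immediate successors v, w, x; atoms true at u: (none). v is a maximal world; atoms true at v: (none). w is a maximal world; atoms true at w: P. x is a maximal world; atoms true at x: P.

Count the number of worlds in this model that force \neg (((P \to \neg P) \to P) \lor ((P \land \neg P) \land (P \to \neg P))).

1

u: does not force it — u \nVdash \neg (((P \to \neg P) \to P) \lor ((P \land \neg P) \land (P \to \neg P))) since w is accessible from u and w \Vdash ((P \to \neg P) \to P) \lor ((P \land \neg P) \land (P \to \neg P)).
v: forces it.
w: does not force it.
x: does not force it.
Worlds forcing the formula: {v}.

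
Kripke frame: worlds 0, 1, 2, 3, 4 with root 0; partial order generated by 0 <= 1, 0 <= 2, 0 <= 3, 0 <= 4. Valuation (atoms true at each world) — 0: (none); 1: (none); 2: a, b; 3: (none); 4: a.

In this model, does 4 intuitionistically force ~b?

Yes

4 ||- ~b: no world accessible from 4 forces b.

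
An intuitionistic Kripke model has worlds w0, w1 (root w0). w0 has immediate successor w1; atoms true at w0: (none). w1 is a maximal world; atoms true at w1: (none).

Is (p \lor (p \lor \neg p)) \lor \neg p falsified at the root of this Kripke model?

w0 \Vdash (p \lor (p \lor \neg p)) \lor \neg p via the disjunct p \lor (p \lor \neg p).
So the root w0 forces (p \lor (p \lor \neg p)) \lor \neg p; the model is not a countermodel.

No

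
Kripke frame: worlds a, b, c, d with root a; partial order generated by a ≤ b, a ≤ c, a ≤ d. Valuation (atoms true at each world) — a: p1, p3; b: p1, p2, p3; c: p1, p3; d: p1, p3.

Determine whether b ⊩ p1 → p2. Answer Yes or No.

b ⊩ p1 → p2: every world accessible from b that forces p1 (namely b) also forces p2.

Yes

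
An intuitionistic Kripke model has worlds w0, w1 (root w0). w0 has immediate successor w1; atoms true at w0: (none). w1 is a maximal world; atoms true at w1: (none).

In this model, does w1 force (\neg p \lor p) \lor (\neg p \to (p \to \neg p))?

Yes

w1 \Vdash (\neg p \lor p) \lor (\neg p \to (p \to \neg p)) via the disjunct \neg p \lor p.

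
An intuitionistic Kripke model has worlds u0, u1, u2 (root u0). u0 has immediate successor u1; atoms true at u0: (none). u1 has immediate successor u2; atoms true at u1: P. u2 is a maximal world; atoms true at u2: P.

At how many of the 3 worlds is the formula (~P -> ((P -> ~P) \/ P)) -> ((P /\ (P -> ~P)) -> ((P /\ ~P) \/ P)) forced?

u0: forces it.
u1: forces it.
u2: forces it.
Worlds forcing the formula: {u0, u1, u2}.

3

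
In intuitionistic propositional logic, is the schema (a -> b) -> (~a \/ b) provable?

No

This is the material-implication-as-disjunction principle, which is not intuitionistically valid.
A Kripke countermodel: worlds u, v; order generated by u <= v; atoms true at each world — u:{}; v:{a,b}.
u ||-/- (a -> b) -> (~a \/ b): already at u itself, u ||- a -> b but u ||-/- ~a \/ b.
u ||-/- ~a \/ b: neither disjunct is forced at u.
u ||-/- ~a since v is accessible from u and v ||- a.
So the root u does not force the formula.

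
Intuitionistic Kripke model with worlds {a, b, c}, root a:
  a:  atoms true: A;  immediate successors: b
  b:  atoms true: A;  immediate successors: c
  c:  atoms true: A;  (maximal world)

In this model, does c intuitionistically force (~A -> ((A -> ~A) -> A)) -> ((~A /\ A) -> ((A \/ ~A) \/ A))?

Yes

c ||- (~A -> ((A -> ~A) -> A)) -> ((~A /\ A) -> ((A \/ ~A) \/ A)): every world accessible from c that forces ~A -> ((A -> ~A) -> A) (namely c) also forces (~A /\ A) -> ((A \/ ~A) \/ A).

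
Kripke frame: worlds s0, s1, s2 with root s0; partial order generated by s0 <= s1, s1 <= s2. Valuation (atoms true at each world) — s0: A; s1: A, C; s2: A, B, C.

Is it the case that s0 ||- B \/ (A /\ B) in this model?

No

s0 ||-/- B \/ (A /\ B): neither disjunct is forced at s0.
s0 lacks atom B, so s0 ||-/- B.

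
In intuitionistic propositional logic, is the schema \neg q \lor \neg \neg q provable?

This is the weak law of excluded middle, which is not intuitionistically valid.
A Kripke countermodel: worlds a, b, c; order generated by a \le b, a \le c; atoms true at each world — a:{}; b:{q}; c:{}.
a \nVdash \neg q \lor \neg \neg q: neither disjunct is forced at a.
a \nVdash \neg q since b is accessible from a and b \Vdash q.
So the root a does not force the formula.

No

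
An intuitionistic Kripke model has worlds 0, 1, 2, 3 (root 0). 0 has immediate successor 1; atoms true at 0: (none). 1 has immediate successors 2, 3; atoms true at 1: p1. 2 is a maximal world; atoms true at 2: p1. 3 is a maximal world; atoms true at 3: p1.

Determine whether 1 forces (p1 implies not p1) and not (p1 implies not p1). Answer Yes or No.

1 does not force (p1 implies not p1) and not (p1 implies not p1) since 1 fails p1 implies not p1.

No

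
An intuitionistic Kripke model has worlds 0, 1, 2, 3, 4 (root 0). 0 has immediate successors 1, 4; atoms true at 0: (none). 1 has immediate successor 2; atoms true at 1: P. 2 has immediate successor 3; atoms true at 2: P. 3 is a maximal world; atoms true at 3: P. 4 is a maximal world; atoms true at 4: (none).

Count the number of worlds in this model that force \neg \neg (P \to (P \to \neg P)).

0: does not force it — 0 \nVdash \neg \neg (P \to (P \to \neg P)) since 1 is accessible from 0 and 1 \Vdash \neg (P \to (P \to \neg P)).
1: does not force it — 1 \nVdash \neg \neg (P \to (P \to \neg P)) since 1 is accessible from 1 and 1 \Vdash \neg (P \to (P \to \neg P)).
2: does not force it — 2 \nVdash \neg \neg (P \to (P \to \neg P)) since 2 is accessible from 2 and 2 \Vdash \neg (P \to (P \to \neg P)).
3: does not force it.
4: forces it.
Worlds forcing the formula: {4}.

1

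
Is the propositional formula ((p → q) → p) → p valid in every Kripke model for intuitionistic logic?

No

This is Peirce's law, which is not intuitionistically valid.
A Kripke countermodel: worlds u, v; order generated by u ≤ v; atoms true at each world — u:{}; v:{p}.
u ⊮ ((p → q) → p) → p: already at u itself, u ⊩ (p → q) → p but u ⊮ p.
u lacks atom p, so u ⊮ p.
So the root u does not force the formula.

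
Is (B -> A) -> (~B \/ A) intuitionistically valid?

This is the material-implication-as-disjunction principle, which is not intuitionistically valid.
A Kripke countermodel: worlds a, b; order generated by a <= b; atoms true at each world — a:{}; b:{A,B}.
a ||-/- (B -> A) -> (~B \/ A): already at a itself, a ||- B -> A but a ||-/- ~B \/ A.
a ||-/- ~B \/ A: neither disjunct is forced at a.
a ||-/- ~B since b is accessible from a and b ||- B.
So the root a does not force the formula.

No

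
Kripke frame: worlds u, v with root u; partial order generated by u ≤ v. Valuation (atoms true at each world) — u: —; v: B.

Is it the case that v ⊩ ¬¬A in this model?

v ⊮ ¬¬A since v is accessible from v and v ⊩ ¬A.
v ⊩ ¬A: no world accessible from v forces A.

No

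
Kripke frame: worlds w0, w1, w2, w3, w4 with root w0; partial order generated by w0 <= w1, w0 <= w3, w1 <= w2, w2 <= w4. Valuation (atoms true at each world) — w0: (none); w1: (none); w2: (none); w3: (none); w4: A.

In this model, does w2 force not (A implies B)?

w2 forces not (A implies B): no world accessible from w2 forces A implies B.

Yes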